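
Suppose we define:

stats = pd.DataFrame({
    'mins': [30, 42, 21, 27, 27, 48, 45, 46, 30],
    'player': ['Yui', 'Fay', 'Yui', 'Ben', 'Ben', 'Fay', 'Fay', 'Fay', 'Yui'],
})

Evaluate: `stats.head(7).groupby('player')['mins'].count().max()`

take first 7 rows:
   mins player
0    30    Yui
1    42    Fay
2    21    Yui
3    27    Ben
4    27    Ben
5    48    Fay
6    45    Fay
group by player, count of mins:
player
Ben    2
Fay    3
Yui    2
Name: mins, dtype: int64
max of the resulting series → 3

3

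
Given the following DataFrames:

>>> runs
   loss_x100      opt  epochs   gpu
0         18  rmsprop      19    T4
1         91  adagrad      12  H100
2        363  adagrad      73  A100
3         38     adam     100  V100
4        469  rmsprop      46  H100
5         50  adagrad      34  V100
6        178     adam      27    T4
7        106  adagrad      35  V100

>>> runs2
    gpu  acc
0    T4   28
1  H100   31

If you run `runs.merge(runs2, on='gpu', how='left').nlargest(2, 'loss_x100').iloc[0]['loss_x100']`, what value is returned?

merge on 'gpu' (how='left') → 8 rows:
   loss_x100      opt  epochs   gpu   acc
0         18  rmsprop      19    T4  28.0
1         91  adagrad      12  H100  31.0
2        363  adagrad      73  A100   NaN
3         38     adam     100  V100   NaN
4        469  rmsprop      46  H100  31.0
5         50  adagrad      34  V100   NaN
6        178     adam      27    T4  28.0
7        106  adagrad      35  V100   NaN
take 2 rows with largest loss_x100:
   loss_x100      opt  epochs   gpu   acc
4        469  rmsprop      46  H100  31.0
2        363  adagrad      73  A100   NaN
value at position 0, column 'loss_x100' → 469

469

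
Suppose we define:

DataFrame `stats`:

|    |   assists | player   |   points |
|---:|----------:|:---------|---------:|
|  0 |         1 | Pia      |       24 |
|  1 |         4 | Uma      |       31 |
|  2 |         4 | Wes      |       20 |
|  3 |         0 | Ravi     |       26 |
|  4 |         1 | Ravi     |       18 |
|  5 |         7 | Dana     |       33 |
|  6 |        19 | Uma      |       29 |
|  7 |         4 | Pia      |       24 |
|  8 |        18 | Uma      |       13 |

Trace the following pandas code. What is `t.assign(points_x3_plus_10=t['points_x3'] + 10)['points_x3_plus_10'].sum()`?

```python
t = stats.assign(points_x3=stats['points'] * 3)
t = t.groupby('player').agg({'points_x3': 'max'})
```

add column points_x3 = stats['points'] * 3:
   assists player  points  points_x3
0        1    Pia      24         72
1        4    Uma      31         93
2        4    Wes      20         60
3        0   Ravi      26         78
4        1   Ravi      18         54
5        7   Dana      33         99
6       19    Uma      29         87
7        4    Pia      24         72
8       18    Uma      13         39
group by player, max of points_x3:
        points_x3
player           
Dana           99
Pia            72
Ravi           78
Uma            93
Wes            60
add column points_x3_plus_10 = t['points_x3'] + 10:
        points_x3  points_x3_plus_10
player                              
Dana           99                109
Pia            72                 82
Ravi           78                 88
Uma            93                103
Wes            60                 70
Reading off the sum of column 'points_x3_plus_10', we get 452.

452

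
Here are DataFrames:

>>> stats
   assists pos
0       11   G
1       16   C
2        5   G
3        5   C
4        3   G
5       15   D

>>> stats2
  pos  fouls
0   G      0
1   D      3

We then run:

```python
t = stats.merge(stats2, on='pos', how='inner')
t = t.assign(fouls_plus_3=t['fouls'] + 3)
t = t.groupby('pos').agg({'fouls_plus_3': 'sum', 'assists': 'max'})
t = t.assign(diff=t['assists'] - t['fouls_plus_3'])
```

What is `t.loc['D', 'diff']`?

9

merge on 'pos' (how='inner') → 4 rows:
   assists pos  fouls
0       11   G      0
1        5   G      0
2        3   G      0
3       15   D      3
add column fouls_plus_3 = t['fouls'] + 3:
   assists pos  fouls  fouls_plus_3
0       11   G      0             3
1        5   G      0             3
2        3   G      0             3
3       15   D      3             6
group by pos: sum(fouls_plus_3), max(assists):
     fouls_plus_3  assists
pos                       
D               6       15
G               9       11
add column diff = t['assists'] - t['fouls_plus_3']:
     fouls_plus_3  assists  diff
pos                             
D               6       15     9
G               9       11     2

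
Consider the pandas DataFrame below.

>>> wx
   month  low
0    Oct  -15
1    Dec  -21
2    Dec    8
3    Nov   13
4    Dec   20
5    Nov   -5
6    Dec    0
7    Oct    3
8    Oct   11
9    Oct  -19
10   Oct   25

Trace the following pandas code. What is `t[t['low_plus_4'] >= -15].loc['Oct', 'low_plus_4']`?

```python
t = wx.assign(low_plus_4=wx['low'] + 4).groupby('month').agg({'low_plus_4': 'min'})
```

-15

add column low_plus_4 = wx['low'] + 4:
   month  low  low_plus_4
0    Oct  -15         -11
1    Dec  -21         -17
2    Dec    8          12
3    Nov   13          17
4    Dec   20          24
5    Nov   -5          -1
6    Dec    0           4
7    Oct    3           7
8    Oct   11          15
9    Oct  -19         -15
10   Oct   25          29
group by month, min of low_plus_4:
       low_plus_4
month            
Dec           -17
Nov            -1
Oct           -15
filter rows where low_plus_4 >= -15:
       low_plus_4
month            
Nov            -1
Oct           -15
value at row 'Oct', column 'low_plus_4' → -15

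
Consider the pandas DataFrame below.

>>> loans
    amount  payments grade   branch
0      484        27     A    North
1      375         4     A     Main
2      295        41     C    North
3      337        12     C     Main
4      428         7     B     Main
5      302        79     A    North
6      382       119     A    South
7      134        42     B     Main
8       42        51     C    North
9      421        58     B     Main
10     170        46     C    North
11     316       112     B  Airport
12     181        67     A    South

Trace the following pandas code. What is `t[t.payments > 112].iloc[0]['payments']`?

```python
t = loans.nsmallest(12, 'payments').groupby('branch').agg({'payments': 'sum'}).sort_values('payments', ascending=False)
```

take 12 rows with smallest payments:
    amount  payments grade   branch
1      375         4     A     Main
4      428         7     B     Main
3      337        12     C     Main
0      484        27     A    North
2      295        41     C    North
7      134        42     B     Main
10     170        46     C    North
8       42        51     C    North
9      421        58     B     Main
12     181        67     A    South
5      302        79     A    North
11     316       112     B  Airport
group by branch, sum of payments:
         payments
branch           
Airport       112
Main          123
North         244
South          67
sort by payments descending:
         payments
branch           
North         244
Main          123
Airport       112
South          67
filter rows where payments > 112:
        payments
branch          
North        244
Main         123

244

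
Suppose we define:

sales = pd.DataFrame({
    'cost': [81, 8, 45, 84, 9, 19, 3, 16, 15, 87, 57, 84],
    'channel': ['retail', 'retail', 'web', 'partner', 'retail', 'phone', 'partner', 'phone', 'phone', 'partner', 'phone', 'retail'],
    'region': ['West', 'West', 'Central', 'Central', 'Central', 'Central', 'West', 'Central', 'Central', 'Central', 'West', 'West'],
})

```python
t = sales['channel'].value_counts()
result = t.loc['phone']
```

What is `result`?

value_counts of channel:
channel
retail     4
phone      4
partner    3
web        1
Name: count, dtype: int64

4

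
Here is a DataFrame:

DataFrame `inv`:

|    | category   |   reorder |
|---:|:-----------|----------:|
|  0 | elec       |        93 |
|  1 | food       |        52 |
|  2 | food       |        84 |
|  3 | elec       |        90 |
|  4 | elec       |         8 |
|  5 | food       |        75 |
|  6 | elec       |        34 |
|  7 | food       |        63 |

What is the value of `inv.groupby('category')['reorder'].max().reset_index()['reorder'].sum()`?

177

group by category, max of reorder:
category
elec    93
food    84
Name: reorder, dtype: int64
reset_index():
  category  reorder
0     elec       93
1     food       84
Hence 177.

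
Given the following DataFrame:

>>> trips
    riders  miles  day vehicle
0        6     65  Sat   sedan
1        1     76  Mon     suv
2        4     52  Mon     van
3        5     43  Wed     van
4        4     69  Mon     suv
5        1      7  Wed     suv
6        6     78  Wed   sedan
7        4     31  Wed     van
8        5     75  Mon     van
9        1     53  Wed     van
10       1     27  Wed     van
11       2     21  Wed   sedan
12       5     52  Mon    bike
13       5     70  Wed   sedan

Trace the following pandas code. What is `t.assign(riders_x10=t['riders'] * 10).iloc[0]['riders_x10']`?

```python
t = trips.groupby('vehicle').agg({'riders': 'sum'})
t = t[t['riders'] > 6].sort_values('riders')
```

group by vehicle, sum of riders:
         riders
vehicle        
bike          5
sedan        19
suv           6
van          20
filter rows where riders > 6:
         riders
vehicle        
sedan        19
van          20
sort by riders:
         riders
vehicle        
sedan        19
van          20
add column riders_x10 = t['riders'] * 10:
         riders  riders_x10
vehicle                    
sedan        19         190
van          20         200

190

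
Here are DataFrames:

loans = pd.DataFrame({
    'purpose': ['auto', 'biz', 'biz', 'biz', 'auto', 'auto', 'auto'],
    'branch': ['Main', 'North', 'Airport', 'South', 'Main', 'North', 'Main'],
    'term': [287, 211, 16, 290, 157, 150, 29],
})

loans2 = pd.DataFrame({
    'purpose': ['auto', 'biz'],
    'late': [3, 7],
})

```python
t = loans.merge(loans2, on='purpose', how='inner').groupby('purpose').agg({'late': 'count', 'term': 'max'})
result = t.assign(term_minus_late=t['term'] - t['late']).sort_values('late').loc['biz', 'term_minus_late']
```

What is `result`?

merge on 'purpose' (how='inner') → 7 rows:
  purpose   branch  term  late
0    auto     Main   287     3
1     biz    North   211     7
2     biz  Airport    16     7
3     biz    South   290     7
4    auto     Main   157     3
5    auto    North   150     3
6    auto     Main    29     3
group by purpose: count(late), max(term):
         late  term
purpose            
auto        4   287
biz         3   290
add column term_minus_late = t['term'] - t['late']:
         late  term  term_minus_late
purpose                             
auto        4   287              283
biz         3   290              287
sort by late:
         late  term  term_minus_late
purpose                             
biz         3   290              287
auto        4   287              283
So loc['biz', 'term_minus_late'] = 287.

287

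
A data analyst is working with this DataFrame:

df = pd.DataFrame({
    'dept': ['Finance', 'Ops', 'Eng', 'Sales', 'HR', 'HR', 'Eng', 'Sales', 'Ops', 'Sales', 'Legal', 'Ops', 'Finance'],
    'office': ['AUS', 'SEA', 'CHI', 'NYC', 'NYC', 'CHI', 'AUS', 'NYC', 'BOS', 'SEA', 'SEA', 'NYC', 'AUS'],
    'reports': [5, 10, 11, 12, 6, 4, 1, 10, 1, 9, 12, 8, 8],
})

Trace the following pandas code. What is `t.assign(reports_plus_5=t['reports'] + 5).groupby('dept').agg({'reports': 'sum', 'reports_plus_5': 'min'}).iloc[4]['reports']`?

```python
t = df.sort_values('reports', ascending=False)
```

19

sort by reports descending:
       dept office  reports
3     Sales    NYC       12
10    Legal    SEA       12
2       Eng    CHI       11
1       Ops    SEA       10
7     Sales    NYC       10
9     Sales    SEA        9
11      Ops    NYC        8
12  Finance    AUS        8
4        HR    NYC        6
0   Finance    AUS        5
5        HR    CHI        4
6       Eng    AUS        1
8       Ops    BOS        1
add column reports_plus_5 = t['reports'] + 5:
       dept office  reports  reports_plus_5
3     Sales    NYC       12              17
10    Legal    SEA       12              17
2       Eng    CHI       11              16
1       Ops    SEA       10              15
7     Sales    NYC       10              15
9     Sales    SEA        9              14
11      Ops    NYC        8              13
12  Finance    AUS        8              13
4        HR    NYC        6              11
0   Finance    AUS        5              10
5        HR    CHI        4               9
6       Eng    AUS        1               6
8       Ops    BOS        1               6
group by dept: sum(reports), min(reports_plus_5):
         reports  reports_plus_5
dept                            
Eng           12               6
Finance       13              10
HR            10               9
Legal         12              17
Ops           19               6
Sales         31              14
Hence 19.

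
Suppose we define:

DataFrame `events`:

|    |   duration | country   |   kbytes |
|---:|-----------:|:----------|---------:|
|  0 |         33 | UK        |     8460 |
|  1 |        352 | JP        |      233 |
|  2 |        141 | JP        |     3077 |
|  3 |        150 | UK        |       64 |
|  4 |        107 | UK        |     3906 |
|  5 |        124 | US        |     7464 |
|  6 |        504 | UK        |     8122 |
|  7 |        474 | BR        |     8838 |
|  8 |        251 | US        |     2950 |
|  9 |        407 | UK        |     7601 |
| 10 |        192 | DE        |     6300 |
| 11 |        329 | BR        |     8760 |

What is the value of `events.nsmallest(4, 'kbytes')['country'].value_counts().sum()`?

4

take 4 rows with smallest kbytes:
   duration country  kbytes
3       150      UK      64
1       352      JP     233
8       251      US    2950
2       141      JP    3077
value_counts of country:
country
JP    2
UK    1
US    1
Name: count, dtype: int64
Finally, sum of the resulting series = 4.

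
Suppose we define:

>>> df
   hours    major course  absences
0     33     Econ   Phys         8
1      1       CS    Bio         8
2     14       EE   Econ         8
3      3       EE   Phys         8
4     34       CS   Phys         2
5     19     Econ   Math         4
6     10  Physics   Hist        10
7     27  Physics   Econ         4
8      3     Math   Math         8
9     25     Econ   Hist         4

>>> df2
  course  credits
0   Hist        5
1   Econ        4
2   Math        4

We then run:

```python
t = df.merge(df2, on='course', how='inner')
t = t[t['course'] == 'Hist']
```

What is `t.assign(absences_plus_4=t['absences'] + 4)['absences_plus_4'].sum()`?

22

merge on 'course' (how='inner') → 6 rows:
   hours    major course  absences  credits
0     14       EE   Econ         8        4
1     19     Econ   Math         4        4
2     10  Physics   Hist        10        5
3     27  Physics   Econ         4        4
4      3     Math   Math         8        4
5     25     Econ   Hist         4        5
filter rows where course == 'Hist':
   hours    major course  absences  credits
2     10  Physics   Hist        10        5
5     25     Econ   Hist         4        5
add column absences_plus_4 = t['absences'] + 4:
   hours    major course  absences  credits  absences_plus_4
2     10  Physics   Hist        10        5               14
5     25     Econ   Hist         4        5                8
Hence 22.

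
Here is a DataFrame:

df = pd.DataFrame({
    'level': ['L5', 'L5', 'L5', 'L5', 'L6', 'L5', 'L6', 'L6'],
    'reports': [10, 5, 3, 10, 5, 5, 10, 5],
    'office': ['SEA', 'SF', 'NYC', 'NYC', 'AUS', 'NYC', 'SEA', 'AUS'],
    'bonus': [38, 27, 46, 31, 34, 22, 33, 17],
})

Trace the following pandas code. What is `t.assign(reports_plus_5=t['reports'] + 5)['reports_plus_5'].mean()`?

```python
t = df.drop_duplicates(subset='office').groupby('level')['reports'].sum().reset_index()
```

drop duplicate office (keep=first):
  level  reports office  bonus
0    L5       10    SEA     38
1    L5        5     SF     27
2    L5        3    NYC     46
4    L6        5    AUS     34
group by level, sum of reports:
level
L5    18
L6     5
Name: reports, dtype: int64
reset_index():
  level  reports
0    L5       18
1    L6        5
add column reports_plus_5 = t['reports'] + 5:
  level  reports  reports_plus_5
0    L5       18              23
1    L6        5              10
The mean of column 'reports_plus_5' is 16.5.

16.5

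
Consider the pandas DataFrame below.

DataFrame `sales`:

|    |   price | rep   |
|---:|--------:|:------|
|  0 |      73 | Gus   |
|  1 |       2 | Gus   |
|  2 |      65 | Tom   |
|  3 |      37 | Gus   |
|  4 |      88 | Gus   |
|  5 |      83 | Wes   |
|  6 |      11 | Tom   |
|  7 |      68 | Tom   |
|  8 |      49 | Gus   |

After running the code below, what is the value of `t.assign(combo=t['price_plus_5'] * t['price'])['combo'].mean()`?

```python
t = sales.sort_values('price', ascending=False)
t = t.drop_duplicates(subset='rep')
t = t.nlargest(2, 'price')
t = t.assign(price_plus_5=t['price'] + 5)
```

sort by price descending:
   price  rep
4     88  Gus
5     83  Wes
0     73  Gus
7     68  Tom
2     65  Tom
8     49  Gus
3     37  Gus
6     11  Tom
1      2  Gus
drop duplicate rep (keep=first):
   price  rep
4     88  Gus
5     83  Wes
7     68  Tom
take 2 rows with largest price:
   price  rep
4     88  Gus
5     83  Wes
add column price_plus_5 = t['price'] + 5:
   price  rep  price_plus_5
4     88  Gus            93
5     83  Wes            88
add column combo = t['price_plus_5'] * t['price']:
   price  rep  price_plus_5  combo
4     88  Gus            93   8184
5     83  Wes            88   7304

7744.0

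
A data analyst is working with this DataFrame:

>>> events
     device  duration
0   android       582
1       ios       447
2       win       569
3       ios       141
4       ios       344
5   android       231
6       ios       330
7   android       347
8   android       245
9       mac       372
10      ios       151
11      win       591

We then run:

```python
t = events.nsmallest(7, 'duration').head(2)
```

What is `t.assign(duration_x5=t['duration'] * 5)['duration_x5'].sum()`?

1460

take 7 rows with smallest duration:
     device  duration
3       ios       141
10      ios       151
5   android       231
8   android       245
6       ios       330
4       ios       344
7   android       347
take first 2 rows:
   device  duration
3     ios       141
10    ios       151
add column duration_x5 = t['duration'] * 5:
   device  duration  duration_x5
3     ios       141          705
10    ios       151          755
sum of column 'duration_x5' → 1460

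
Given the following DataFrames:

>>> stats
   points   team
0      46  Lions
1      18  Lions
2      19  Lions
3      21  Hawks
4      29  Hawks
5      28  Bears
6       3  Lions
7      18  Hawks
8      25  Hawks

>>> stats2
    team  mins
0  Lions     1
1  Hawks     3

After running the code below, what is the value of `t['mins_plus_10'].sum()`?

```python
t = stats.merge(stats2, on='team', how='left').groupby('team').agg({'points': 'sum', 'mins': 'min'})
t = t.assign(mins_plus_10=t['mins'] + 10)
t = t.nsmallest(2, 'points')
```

11.0

merge on 'team' (how='left') → 9 rows:
   points   team  mins
0      46  Lions   1.0
1      18  Lions   1.0
2      19  Lions   1.0
3      21  Hawks   3.0
4      29  Hawks   3.0
5      28  Bears   NaN
6       3  Lions   1.0
7      18  Hawks   3.0
8      25  Hawks   3.0
group by team: sum(points), min(mins):
       points  mins
team               
Bears      28   NaN
Hawks      93   3.0
Lions      86   1.0
add column mins_plus_10 = t['mins'] + 10:
       points  mins  mins_plus_10
team                             
Bears      28   NaN           NaN
Hawks      93   3.0          13.0
Lions      86   1.0          11.0
take 2 rows with smallest points:
       points  mins  mins_plus_10
team                             
Bears      28   NaN           NaN
Lions      86   1.0          11.0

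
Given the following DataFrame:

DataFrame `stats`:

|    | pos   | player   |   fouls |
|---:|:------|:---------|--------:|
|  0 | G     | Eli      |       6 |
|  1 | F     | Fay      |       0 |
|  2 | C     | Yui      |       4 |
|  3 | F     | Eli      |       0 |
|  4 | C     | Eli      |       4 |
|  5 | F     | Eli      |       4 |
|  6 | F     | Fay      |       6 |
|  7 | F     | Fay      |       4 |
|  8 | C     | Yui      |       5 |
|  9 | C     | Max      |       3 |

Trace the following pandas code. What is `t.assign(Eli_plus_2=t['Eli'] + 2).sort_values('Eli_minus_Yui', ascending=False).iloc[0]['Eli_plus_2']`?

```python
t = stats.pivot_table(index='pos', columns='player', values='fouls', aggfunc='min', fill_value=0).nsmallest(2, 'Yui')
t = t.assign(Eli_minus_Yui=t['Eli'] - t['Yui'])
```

pivot: rows=pos, cols=player, min(fouls):
player  Eli  Fay  Max  Yui
pos                       
C         4    0    3    4
F         0    0    0    0
G         6    0    0    0
take 2 rows with smallest Yui:
player  Eli  Fay  Max  Yui
pos                       
F         0    0    0    0
G         6    0    0    0
add column Eli_minus_Yui = t['Eli'] - t['Yui']:
player  Eli  Fay  Max  Yui  Eli_minus_Yui
pos                                      
F         0    0    0    0              0
G         6    0    0    0              6
add column Eli_plus_2 = t['Eli'] + 2:
player  Eli  Fay  Max  Yui  Eli_minus_Yui  Eli_plus_2
pos                                                  
F         0    0    0    0              0           2
G         6    0    0    0              6           8
sort by Eli_minus_Yui descending:
player  Eli  Fay  Max  Yui  Eli_minus_Yui  Eli_plus_2
pos                                                  
G         6    0    0    0              6           8
F         0    0    0    0              0           2
The value at position 0, column 'Eli_plus_2' is 8.

8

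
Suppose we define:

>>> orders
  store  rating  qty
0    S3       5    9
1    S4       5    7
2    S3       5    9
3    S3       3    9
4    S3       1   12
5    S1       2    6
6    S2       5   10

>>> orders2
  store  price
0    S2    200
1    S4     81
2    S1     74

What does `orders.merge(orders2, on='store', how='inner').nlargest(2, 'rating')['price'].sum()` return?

merge on 'store' (how='inner') → 3 rows:
  store  rating  qty  price
0    S4       5    7     81
1    S1       2    6     74
2    S2       5   10    200
take 2 rows with largest rating:
  store  rating  qty  price
0    S4       5    7     81
2    S2       5   10    200

281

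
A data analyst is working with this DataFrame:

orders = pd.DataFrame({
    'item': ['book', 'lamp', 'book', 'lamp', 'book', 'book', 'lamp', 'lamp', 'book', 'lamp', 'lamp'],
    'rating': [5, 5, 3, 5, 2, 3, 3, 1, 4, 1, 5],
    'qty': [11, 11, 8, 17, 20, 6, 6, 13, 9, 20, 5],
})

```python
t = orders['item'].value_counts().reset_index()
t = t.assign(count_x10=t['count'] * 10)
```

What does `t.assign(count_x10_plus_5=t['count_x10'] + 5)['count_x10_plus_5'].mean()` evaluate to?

value_counts of item:
item
lamp    6
book    5
Name: count, dtype: int64
reset_index():
   item  count
0  lamp      6
1  book      5
add column count_x10 = t['count'] * 10:
   item  count  count_x10
0  lamp      6         60
1  book      5         50
add column count_x10_plus_5 = t['count_x10'] + 5:
   item  count  count_x10  count_x10_plus_5
0  lamp      6         60                65
1  book      5         50                55
So mean() = 60.0.

60.0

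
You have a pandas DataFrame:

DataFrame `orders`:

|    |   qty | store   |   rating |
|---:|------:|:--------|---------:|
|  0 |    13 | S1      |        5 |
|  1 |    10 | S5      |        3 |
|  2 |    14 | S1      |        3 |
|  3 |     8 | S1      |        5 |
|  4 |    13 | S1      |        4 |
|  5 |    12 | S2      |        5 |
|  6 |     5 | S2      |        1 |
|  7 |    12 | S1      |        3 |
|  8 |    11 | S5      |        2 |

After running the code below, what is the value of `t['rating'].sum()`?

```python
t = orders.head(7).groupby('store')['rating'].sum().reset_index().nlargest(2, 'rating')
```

take first 7 rows:
   qty store  rating
0   13    S1       5
1   10    S5       3
2   14    S1       3
3    8    S1       5
4   13    S1       4
5   12    S2       5
6    5    S2       1
group by store, sum of rating:
store
S1    17
S2     6
S5     3
Name: rating, dtype: int64
reset_index():
  store  rating
0    S1      17
1    S2       6
2    S5       3
take 2 rows with largest rating:
  store  rating
0    S1      17
1    S2       6
Taking the sum of column 'rating' gives 23.

23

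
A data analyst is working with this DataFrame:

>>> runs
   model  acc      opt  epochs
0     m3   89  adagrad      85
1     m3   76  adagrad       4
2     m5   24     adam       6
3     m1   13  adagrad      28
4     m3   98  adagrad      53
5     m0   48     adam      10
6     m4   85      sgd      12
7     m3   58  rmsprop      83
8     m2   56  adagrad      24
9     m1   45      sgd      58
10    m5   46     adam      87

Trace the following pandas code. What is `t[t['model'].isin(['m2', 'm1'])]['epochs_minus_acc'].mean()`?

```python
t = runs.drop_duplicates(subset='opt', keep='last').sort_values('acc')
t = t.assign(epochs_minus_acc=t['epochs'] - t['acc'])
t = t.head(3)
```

-9.5

drop duplicate opt (keep=last):
   model  acc      opt  epochs
7     m3   58  rmsprop      83
8     m2   56  adagrad      24
9     m1   45      sgd      58
10    m5   46     adam      87
sort by acc:
   model  acc      opt  epochs
9     m1   45      sgd      58
10    m5   46     adam      87
8     m2   56  adagrad      24
7     m3   58  rmsprop      83
add column epochs_minus_acc = t['epochs'] - t['acc']:
   model  acc      opt  epochs  epochs_minus_acc
9     m1   45      sgd      58                13
10    m5   46     adam      87                41
8     m2   56  adagrad      24               -32
7     m3   58  rmsprop      83                25
take first 3 rows:
   model  acc      opt  epochs  epochs_minus_acc
9     m1   45      sgd      58                13
10    m5   46     adam      87                41
8     m2   56  adagrad      24               -32
filter rows where model in ['m2', 'm1']:
  model  acc      opt  epochs  epochs_minus_acc
9    m1   45      sgd      58                13
8    m2   56  adagrad      24               -32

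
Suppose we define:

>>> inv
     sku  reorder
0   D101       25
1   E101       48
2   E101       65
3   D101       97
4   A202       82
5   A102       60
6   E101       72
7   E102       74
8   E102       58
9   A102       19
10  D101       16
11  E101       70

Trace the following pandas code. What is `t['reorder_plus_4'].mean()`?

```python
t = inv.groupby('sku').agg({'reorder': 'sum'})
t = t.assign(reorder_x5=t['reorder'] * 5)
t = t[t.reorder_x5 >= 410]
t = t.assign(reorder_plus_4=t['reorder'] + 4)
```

155.75

group by sku, sum of reorder:
      reorder
sku          
A102       79
A202       82
D101      138
E101      255
E102      132
add column reorder_x5 = t['reorder'] * 5:
      reorder  reorder_x5
sku                      
A102       79         395
A202       82         410
D101      138         690
E101      255        1275
E102      132         660
filter rows where reorder_x5 >= 410:
      reorder  reorder_x5
sku                      
A202       82         410
D101      138         690
E101      255        1275
E102      132         660
add column reorder_plus_4 = t['reorder'] + 4:
      reorder  reorder_x5  reorder_plus_4
sku                                      
A202       82         410              86
D101      138         690             142
E101      255        1275             259
E102      132         660             136
Reading off the mean of column 'reorder_plus_4', we get 155.75.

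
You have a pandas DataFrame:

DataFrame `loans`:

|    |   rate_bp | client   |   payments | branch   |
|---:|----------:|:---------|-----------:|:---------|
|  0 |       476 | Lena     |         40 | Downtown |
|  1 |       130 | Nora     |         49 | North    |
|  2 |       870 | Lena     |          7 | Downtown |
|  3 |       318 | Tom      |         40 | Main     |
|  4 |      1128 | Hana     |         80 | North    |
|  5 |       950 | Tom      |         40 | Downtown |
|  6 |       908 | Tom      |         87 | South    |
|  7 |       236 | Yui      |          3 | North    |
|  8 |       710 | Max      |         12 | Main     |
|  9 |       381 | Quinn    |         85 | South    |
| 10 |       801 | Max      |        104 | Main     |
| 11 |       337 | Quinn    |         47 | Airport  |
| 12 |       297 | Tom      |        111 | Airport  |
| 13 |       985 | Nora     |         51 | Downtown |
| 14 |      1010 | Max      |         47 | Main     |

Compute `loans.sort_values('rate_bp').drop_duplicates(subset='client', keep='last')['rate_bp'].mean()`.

sort by rate_bp:
    rate_bp client  payments    branch
1       130   Nora        49     North
7       236    Yui         3     North
12      297    Tom       111   Airport
3       318    Tom        40      Main
11      337  Quinn        47   Airport
9       381  Quinn        85     South
0       476   Lena        40  Downtown
8       710    Max        12      Main
10      801    Max       104      Main
2       870   Lena         7  Downtown
6       908    Tom        87     South
5       950    Tom        40  Downtown
13      985   Nora        51  Downtown
14     1010    Max        47      Main
4      1128   Hana        80     North
drop duplicate client (keep=last):
    rate_bp client  payments    branch
7       236    Yui         3     North
9       381  Quinn        85     South
2       870   Lena         7  Downtown
5       950    Tom        40  Downtown
13      985   Nora        51  Downtown
14     1010    Max        47      Main
4      1128   Hana        80     North
mean of column 'rate_bp' → 794.285714286

794.285714286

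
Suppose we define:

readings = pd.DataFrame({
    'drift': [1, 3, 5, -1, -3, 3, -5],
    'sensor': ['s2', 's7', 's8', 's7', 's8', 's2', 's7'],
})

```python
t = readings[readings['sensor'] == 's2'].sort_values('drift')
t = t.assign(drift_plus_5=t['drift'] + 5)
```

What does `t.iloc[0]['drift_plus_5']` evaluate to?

filter rows where sensor == 's2':
   drift sensor
0      1     s2
5      3     s2
sort by drift:
   drift sensor
0      1     s2
5      3     s2
add column drift_plus_5 = t['drift'] + 5:
   drift sensor  drift_plus_5
0      1     s2             6
5      3     s2             8

6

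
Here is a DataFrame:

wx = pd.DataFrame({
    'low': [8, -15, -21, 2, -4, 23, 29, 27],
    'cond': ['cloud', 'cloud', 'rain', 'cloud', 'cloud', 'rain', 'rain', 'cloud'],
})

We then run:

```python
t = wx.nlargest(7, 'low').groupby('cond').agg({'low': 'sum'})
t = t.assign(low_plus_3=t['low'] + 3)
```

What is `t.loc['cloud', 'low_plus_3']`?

take 7 rows with largest low:
   low   cond
6   29   rain
7   27  cloud
5   23   rain
0    8  cloud
3    2  cloud
4   -4  cloud
1  -15  cloud
group by cond, sum of low:
       low
cond      
cloud   18
rain    52
add column low_plus_3 = t['low'] + 3:
       low  low_plus_3
cond                  
cloud   18          21
rain    52          55
value at row 'cloud', column 'low_plus_3' → 21

21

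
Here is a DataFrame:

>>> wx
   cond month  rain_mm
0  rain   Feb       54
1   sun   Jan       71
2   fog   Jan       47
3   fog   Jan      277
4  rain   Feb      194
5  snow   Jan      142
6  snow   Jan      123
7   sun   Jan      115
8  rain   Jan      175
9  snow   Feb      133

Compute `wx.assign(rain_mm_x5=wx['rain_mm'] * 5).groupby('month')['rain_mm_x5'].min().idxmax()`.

Feb

add column rain_mm_x5 = wx['rain_mm'] * 5:
   cond month  rain_mm  rain_mm_x5
0  rain   Feb       54         270
1   sun   Jan       71         355
2   fog   Jan       47         235
3   fog   Jan      277        1385
4  rain   Feb      194         970
5  snow   Jan      142         710
6  snow   Jan      123         615
7   sun   Jan      115         575
8  rain   Jan      175         875
9  snow   Feb      133         665
group by month, min of rain_mm_x5:
month
Feb    270
Jan    235
Name: rain_mm_x5, dtype: int64
Hence Feb.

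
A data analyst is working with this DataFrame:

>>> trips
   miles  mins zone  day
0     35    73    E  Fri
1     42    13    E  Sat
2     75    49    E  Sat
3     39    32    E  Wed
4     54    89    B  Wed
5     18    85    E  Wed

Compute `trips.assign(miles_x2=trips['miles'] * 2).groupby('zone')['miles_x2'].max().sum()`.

add column miles_x2 = trips['miles'] * 2:
   miles  mins zone  day  miles_x2
0     35    73    E  Fri        70
1     42    13    E  Sat        84
2     75    49    E  Sat       150
3     39    32    E  Wed        78
4     54    89    B  Wed       108
5     18    85    E  Wed        36
group by zone, max of miles_x2:
zone
B    108
E    150
Name: miles_x2, dtype: int64
Reading off the sum of the resulting series, we get 258.

258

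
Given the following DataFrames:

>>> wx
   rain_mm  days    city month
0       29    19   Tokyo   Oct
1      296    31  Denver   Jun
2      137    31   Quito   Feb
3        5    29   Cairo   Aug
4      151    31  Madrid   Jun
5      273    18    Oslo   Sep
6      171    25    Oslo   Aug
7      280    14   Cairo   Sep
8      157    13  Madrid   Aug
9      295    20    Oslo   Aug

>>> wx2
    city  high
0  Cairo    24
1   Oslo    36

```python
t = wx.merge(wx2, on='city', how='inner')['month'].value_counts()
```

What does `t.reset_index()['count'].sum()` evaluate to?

5

merge on 'city' (how='inner') → 5 rows:
   rain_mm  days   city month  high
0        5    29  Cairo   Aug    24
1      273    18   Oslo   Sep    36
2      171    25   Oslo   Aug    36
3      280    14  Cairo   Sep    24
4      295    20   Oslo   Aug    36
value_counts of month:
month
Aug    3
Sep    2
Name: count, dtype: int64
reset_index():
  month  count
0   Aug      3
1   Sep      2
Then the sum of column 'count': 5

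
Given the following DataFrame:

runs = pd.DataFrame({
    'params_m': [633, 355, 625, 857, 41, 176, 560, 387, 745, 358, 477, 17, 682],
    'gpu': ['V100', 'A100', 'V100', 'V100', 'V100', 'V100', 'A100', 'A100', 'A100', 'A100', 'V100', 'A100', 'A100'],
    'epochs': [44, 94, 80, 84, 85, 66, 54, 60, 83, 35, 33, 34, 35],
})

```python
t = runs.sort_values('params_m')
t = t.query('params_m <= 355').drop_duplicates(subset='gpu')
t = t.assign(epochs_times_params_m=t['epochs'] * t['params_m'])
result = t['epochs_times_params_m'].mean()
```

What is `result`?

sort by params_m:
    params_m   gpu  epochs
11        17  A100      34
4         41  V100      85
5        176  V100      66
1        355  A100      94
9        358  A100      35
7        387  A100      60
10       477  V100      33
6        560  A100      54
2        625  V100      80
0        633  V100      44
12       682  A100      35
8        745  A100      83
3        857  V100      84
filter rows where params_m <= 355:
    params_m   gpu  epochs
11        17  A100      34
4         41  V100      85
5        176  V100      66
1        355  A100      94
drop duplicate gpu (keep=first):
    params_m   gpu  epochs
11        17  A100      34
4         41  V100      85
add column epochs_times_params_m = t['epochs'] * t['params_m']:
    params_m   gpu  epochs  epochs_times_params_m
11        17  A100      34                    578
4         41  V100      85                   3485
Hence 2031.5.

2031.5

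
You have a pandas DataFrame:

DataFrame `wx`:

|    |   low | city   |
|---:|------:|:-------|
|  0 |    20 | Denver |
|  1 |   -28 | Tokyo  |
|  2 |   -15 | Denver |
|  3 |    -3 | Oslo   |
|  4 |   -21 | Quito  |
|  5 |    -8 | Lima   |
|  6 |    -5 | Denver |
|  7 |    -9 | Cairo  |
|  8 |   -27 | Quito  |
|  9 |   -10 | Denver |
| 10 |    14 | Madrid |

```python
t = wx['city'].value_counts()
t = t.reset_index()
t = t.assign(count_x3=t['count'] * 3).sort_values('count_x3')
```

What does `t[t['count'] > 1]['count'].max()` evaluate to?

value_counts of city:
city
Denver    4
Quito     2
Tokyo     1
Oslo      1
Lima      1
Cairo     1
Madrid    1
Name: count, dtype: int64
reset_index():
     city  count
0  Denver      4
1   Quito      2
2   Tokyo      1
3    Oslo      1
4    Lima      1
5   Cairo      1
6  Madrid      1
add column count_x3 = t['count'] * 3:
     city  count  count_x3
0  Denver      4        12
1   Quito      2         6
2   Tokyo      1         3
3    Oslo      1         3
4    Lima      1         3
5   Cairo      1         3
6  Madrid      1         3
sort by count_x3:
     city  count  count_x3
2   Tokyo      1         3
3    Oslo      1         3
4    Lima      1         3
5   Cairo      1         3
6  Madrid      1         3
1   Quito      2         6
0  Denver      4        12
filter rows where count > 1:
     city  count  count_x3
1   Quito      2         6
0  Denver      4        12
max of column 'count' → 4

4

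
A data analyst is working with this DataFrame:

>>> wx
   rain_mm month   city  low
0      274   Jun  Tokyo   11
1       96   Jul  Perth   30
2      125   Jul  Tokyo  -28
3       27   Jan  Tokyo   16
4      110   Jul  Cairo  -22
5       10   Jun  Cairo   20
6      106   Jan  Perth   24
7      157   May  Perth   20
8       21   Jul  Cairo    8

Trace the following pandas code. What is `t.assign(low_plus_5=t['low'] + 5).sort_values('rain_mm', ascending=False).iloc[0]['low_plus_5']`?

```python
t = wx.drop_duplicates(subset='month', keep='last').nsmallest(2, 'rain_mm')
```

drop duplicate month (keep=last):
   rain_mm month   city  low
5       10   Jun  Cairo   20
6      106   Jan  Perth   24
7      157   May  Perth   20
8       21   Jul  Cairo    8
take 2 rows with smallest rain_mm:
   rain_mm month   city  low
5       10   Jun  Cairo   20
8       21   Jul  Cairo    8
add column low_plus_5 = t['low'] + 5:
   rain_mm month   city  low  low_plus_5
5       10   Jun  Cairo   20          25
8       21   Jul  Cairo    8          13
sort by rain_mm descending:
   rain_mm month   city  low  low_plus_5
8       21   Jul  Cairo    8          13
5       10   Jun  Cairo   20          25
Finally, value at position 0, column 'low_plus_5' = 13.

13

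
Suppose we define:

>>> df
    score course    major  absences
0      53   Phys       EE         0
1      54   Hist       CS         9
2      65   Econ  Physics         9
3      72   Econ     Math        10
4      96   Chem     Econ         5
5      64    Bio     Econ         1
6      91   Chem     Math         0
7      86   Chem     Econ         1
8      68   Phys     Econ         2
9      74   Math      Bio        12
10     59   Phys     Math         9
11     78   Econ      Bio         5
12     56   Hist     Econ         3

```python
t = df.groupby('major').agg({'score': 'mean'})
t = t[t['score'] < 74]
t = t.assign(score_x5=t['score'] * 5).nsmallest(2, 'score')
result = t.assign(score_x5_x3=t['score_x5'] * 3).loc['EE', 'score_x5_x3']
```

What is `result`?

795.0

group by major, mean of score:
         score
major         
Bio       76.0
CS        54.0
EE        53.0
Econ      74.0
Math      74.0
Physics   65.0
filter rows where score < 74:
         score
major         
CS        54.0
EE        53.0
Physics   65.0
add column score_x5 = t['score'] * 5:
         score  score_x5
major                   
CS        54.0     270.0
EE        53.0     265.0
Physics   65.0     325.0
take 2 rows with smallest score:
       score  score_x5
major                 
EE      53.0     265.0
CS      54.0     270.0
add column score_x5_x3 = t['score_x5'] * 3:
       score  score_x5  score_x5_x3
major                              
EE      53.0     265.0        795.0
CS      54.0     270.0        810.0
Taking the value at row 'EE', column 'score_x5_x3' gives 795.0.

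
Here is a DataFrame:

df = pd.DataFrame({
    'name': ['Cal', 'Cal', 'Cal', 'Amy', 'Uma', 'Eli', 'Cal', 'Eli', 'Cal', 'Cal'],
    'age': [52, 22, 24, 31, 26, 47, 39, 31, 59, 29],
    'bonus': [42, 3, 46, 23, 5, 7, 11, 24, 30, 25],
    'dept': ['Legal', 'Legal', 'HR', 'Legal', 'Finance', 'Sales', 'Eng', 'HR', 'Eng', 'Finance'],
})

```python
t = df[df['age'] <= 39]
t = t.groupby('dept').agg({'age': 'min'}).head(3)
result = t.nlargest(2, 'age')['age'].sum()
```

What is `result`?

65

filter rows where age <= 39:
  name  age  bonus     dept
1  Cal   22      3    Legal
2  Cal   24     46       HR
3  Amy   31     23    Legal
4  Uma   26      5  Finance
6  Cal   39     11      Eng
7  Eli   31     24       HR
9  Cal   29     25  Finance
group by dept, min of age:
         age
dept        
Eng       39
Finance   26
HR        24
Legal     22
take first 3 rows:
         age
dept        
Eng       39
Finance   26
HR        24
take 2 rows with largest age:
         age
dept        
Eng       39
Finance   26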